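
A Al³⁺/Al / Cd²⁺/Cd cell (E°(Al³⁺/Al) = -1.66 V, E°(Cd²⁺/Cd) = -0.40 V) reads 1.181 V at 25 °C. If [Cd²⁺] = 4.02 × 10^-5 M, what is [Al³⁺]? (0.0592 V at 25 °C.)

From the Nernst equation, log Q = n(E° − E)/0.0592 = 6(1.26 − 1.181)/0.0592 = 8.007, so Q = 1.02 × 10^8.
With Q = [Al³⁺]^2/[Cd²⁺]^3 and the known concentrations, [Al³⁺]^2 in the numerator gives [Al³⁺] = 0.0026 M.

0.0026 M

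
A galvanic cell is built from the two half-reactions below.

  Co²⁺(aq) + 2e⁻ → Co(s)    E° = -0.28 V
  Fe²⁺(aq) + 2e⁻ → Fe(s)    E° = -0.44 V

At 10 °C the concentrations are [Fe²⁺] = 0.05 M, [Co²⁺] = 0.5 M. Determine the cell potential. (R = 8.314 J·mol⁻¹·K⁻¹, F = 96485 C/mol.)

0.188 V

The Co²⁺/Co couple has the higher reduction potential and acts as the cathode, so E°_cell = -0.28 − (-0.44) = 0.16 V.
Balancing electrons gives n = 2; the reaction quotient is Q = [Fe²⁺]/[Co²⁺] = 0.100.
E = E° − (RT/nF) ln Q = 0.16 − (8.314×283)/(2×96485) × (-2.303) = 0.160 + 0.028 = 0.188 V.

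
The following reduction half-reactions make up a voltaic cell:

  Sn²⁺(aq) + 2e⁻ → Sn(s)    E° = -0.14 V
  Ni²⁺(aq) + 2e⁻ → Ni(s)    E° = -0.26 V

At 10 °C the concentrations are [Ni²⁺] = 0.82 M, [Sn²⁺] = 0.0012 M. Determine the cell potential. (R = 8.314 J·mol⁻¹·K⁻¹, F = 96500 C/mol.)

The Sn²⁺/Sn couple has the higher reduction potential and acts as the cathode, so E°_cell = -0.14 − (-0.26) = 0.12 V.
Balancing electrons gives n = 2; the reaction quotient is Q = [Ni²⁺]/[Sn²⁺] = 683.
E = E° − (RT/nF) ln Q = 0.12 − (8.314×283)/(2×96500) × (6.527) = 0.120 − 0.080 = 0.040 V.

0.040 V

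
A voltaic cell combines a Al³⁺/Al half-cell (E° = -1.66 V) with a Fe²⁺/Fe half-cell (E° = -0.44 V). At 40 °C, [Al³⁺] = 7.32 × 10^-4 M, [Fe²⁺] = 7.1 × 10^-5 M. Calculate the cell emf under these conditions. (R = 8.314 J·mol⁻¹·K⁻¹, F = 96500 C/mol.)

The Fe²⁺/Fe couple has the higher reduction potential and acts as the cathode, so E°_cell = -0.44 − (-1.66) = 1.22 V.
Balancing electrons gives n = 6; the reaction quotient is Q = [Al³⁺]^2/[Fe²⁺]^3 = 1.5 × 10^6.
E = E° − (RT/nF) ln Q = 1.22 − (8.314×313)/(6×96500) × (14.219) = 1.220 − 0.064 = 1.156 V.

1.16 V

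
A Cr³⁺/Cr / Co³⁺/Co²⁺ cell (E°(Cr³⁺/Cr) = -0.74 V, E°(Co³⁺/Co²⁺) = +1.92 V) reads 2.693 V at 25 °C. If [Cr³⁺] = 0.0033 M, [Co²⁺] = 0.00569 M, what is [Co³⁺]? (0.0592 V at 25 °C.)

0.0031 M

From the Nernst equation, log Q = n(E° − E)/0.0592 = 3(2.66 − 2.693)/0.0592 = -1.672, so Q = 0.0213.
With Q = [Cr³⁺]·[Co²⁺]^3/[Co³⁺]^3 and the known concentrations, [Co³⁺]^3 in the denominator gives [Co³⁺] = 0.0031 M.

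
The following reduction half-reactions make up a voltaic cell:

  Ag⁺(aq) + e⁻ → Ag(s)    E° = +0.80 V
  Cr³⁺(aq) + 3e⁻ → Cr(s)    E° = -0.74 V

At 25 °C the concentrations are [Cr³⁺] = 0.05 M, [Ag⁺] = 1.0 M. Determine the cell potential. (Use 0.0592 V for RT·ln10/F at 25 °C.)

The Ag⁺/Ag couple has the higher reduction potential and acts as the cathode, so E°_cell = +0.80 − (-0.74) = 1.54 V.
Balancing electrons gives n = 3; the reaction quotient is Q = [Cr³⁺]/[Ag⁺]^3 = 0.0500.
At 25 °C, E = E° − (0.0592/n) log Q = 1.54 − (0.0592/3)(-1.301) = 1.540 + 0.026 = 1.566 V.

1.57 V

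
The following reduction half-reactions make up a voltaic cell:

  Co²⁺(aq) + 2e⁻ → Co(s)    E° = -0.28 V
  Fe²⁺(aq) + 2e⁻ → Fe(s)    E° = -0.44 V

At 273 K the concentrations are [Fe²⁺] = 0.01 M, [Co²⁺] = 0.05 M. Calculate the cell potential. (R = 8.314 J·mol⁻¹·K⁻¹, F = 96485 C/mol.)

0.179 V

The Co²⁺/Co couple has the higher reduction potential and acts as the cathode, so E°_cell = -0.28 − (-0.44) = 0.16 V.
Balancing electrons gives n = 2; the reaction quotient is Q = [Fe²⁺]/[Co²⁺] = 0.200.
E = E° − (RT/nF) ln Q = 0.16 − (8.314×273)/(2×96485) × (-1.609) = 0.160 + 0.019 = 0.179 V.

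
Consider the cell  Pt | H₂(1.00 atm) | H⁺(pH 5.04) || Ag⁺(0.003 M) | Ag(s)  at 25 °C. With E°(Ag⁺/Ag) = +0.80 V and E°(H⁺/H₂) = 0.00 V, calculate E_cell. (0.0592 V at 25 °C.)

0.95 V

The Ag⁺/Ag couple is the cathode, so E°_cell = 0.80 V; n = 2.
[H⁺] = 10^(−5.04) = 9.1 × 10^-6 M, and Q = [H⁺]^2 / ([Ag⁺]^2·P(H₂)) = 9.24 × 10^-6.
E = E° − (0.0592/2) log Q = 0.80 − (0.0592/2)(-5.034) = 0.949 V.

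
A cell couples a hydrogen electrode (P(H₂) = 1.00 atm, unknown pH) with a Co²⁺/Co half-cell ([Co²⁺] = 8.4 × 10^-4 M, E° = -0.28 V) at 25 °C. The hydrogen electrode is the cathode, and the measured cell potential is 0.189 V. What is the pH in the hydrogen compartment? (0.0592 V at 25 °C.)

pH = 3.08

E°_cell = 0.28 V and n = 2.
log Q = n(E° − E)/0.0592 = 2×(0.28 − 0.189)/0.0592 = 3.074.
With Q = [Co²⁺]·P(H₂) / [H⁺]^2, solving for [H⁺] gives log[H⁺] = -3.075, so pH = 3.08.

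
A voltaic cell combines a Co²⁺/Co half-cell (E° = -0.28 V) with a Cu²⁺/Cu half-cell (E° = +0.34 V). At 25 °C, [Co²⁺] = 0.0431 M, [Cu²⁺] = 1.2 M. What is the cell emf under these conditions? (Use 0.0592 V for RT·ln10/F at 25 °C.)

0.663 V

The Cu²⁺/Cu couple has the higher reduction potential and acts as the cathode, so E°_cell = +0.34 − (-0.28) = 0.62 V.
Balancing electrons gives n = 2; the reaction quotient is Q = [Co²⁺]/[Cu²⁺] = 0.0359.
At 25 °C, E = E° − (0.0592/n) log Q = 0.62 − (0.0592/2)(-1.445) = 0.620 + 0.043 = 0.663 V.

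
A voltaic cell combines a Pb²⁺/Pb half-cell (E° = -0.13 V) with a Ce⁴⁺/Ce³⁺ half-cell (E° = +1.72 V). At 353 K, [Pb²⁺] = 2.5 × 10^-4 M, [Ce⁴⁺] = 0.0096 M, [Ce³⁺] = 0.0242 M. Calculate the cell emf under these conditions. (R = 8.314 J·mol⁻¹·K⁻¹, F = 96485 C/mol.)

1.95 V

The Ce⁴⁺/Ce³⁺ couple has the higher reduction potential and acts as the cathode, so E°_cell = +1.72 − (-0.13) = 1.85 V.
Balancing electrons gives n = 2; the reaction quotient is Q = [Pb²⁺]·[Ce³⁺]^2/[Ce⁴⁺]^2 = 0.00159.
E = E° − (RT/nF) ln Q = 1.85 − (8.314×353)/(2×96485) × (-6.445) = 1.850 + 0.098 = 1.948 V.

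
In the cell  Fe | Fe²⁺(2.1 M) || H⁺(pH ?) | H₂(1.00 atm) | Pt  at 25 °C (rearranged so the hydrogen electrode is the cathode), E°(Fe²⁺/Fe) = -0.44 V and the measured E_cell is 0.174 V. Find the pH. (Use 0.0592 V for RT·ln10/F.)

E°_cell = 0.44 V and n = 2.
log Q = n(E° − E)/0.0592 = 2×(0.44 − 0.174)/0.0592 = 8.986.
With Q = [Fe²⁺]·P(H₂) / [H⁺]^2, solving for [H⁺] gives log[H⁺] = -4.332, so pH = 4.33.

pH = 4.33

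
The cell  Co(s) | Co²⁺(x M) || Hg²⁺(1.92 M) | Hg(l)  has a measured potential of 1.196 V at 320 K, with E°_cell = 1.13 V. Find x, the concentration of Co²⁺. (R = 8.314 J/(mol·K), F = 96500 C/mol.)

From the Nernst equation, ln Q = nF(E° − E)/RT = 2×96500×(1.13 − 1.196)/(8.314×320) = -4.788, so Q = 0.00833.
With Q = [Co²⁺]/[Hg²⁺] and the known concentrations, [Co²⁺] in the numerator gives [Co²⁺] = 0.016 M.

0.016 M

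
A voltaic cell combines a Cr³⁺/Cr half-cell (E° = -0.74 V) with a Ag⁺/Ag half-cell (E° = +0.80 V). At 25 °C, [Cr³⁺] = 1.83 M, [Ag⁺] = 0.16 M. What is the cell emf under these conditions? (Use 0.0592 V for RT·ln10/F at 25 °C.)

1.49 V

The Ag⁺/Ag couple has the higher reduction potential and acts as the cathode, so E°_cell = +0.80 − (-0.74) = 1.54 V.
Balancing electrons gives n = 3; the reaction quotient is Q = [Cr³⁺]/[Ag⁺]^3 = 447.
At 25 °C, E = E° − (0.0592/n) log Q = 1.54 − (0.0592/3)(2.650) = 1.540 − 0.052 = 1.488 V.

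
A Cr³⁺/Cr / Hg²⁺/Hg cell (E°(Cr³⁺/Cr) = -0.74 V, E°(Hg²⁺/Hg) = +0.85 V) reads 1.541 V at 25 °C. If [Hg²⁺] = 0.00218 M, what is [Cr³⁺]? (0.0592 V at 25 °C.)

From the Nernst equation, log Q = n(E° − E)/0.0592 = 6(1.59 − 1.541)/0.0592 = 4.966, so Q = 9.25 × 10^4.
With Q = [Cr³⁺]^2/[Hg²⁺]^3 and the known concentrations, [Cr³⁺]^2 in the numerator gives [Cr³⁺] = 0.031 M.

0.031 M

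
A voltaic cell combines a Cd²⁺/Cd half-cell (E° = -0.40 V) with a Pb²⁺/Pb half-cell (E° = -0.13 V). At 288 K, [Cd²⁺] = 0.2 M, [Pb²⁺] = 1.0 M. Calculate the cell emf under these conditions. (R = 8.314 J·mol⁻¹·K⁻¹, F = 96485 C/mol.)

0.290 V

The Pb²⁺/Pb couple has the higher reduction potential and acts as the cathode, so E°_cell = -0.13 − (-0.40) = 0.27 V.
Balancing electrons gives n = 2; the reaction quotient is Q = [Cd²⁺]/[Pb²⁺] = 0.200.
E = E° − (RT/nF) ln Q = 0.27 − (8.314×288)/(2×96485) × (-1.609) = 0.270 + 0.020 = 0.290 V.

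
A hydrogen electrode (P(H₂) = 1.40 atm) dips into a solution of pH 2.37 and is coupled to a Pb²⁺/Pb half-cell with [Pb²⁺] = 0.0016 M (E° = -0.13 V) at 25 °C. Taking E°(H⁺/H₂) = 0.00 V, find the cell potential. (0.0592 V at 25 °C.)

0.068 V

The hydrogen couple is the cathode, so E°_cell = 0.13 V; n = 2.
[H⁺] = 10^(−2.37) = 0.0043 M, and Q = [Pb²⁺]·P(H₂) / [H⁺]^2 = 123.
E = E° − (0.0592/2) log Q = 0.13 − (0.0592/2)(2.090) = 0.068 V.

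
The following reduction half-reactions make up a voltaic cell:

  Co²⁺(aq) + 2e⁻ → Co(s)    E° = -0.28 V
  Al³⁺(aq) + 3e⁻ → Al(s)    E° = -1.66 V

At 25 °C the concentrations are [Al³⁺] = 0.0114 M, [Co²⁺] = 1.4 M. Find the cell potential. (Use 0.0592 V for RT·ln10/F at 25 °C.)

The Co²⁺/Co couple has the higher reduction potential and acts as the cathode, so E°_cell = -0.28 − (-1.66) = 1.38 V.
Balancing electrons gives n = 6; the reaction quotient is Q = [Al³⁺]^2/[Co²⁺]^3 = 4.74 × 10^-5.
At 25 °C, E = E° − (0.0592/n) log Q = 1.38 − (0.0592/6)(-4.325) = 1.380 + 0.043 = 1.423 V.

1.42 V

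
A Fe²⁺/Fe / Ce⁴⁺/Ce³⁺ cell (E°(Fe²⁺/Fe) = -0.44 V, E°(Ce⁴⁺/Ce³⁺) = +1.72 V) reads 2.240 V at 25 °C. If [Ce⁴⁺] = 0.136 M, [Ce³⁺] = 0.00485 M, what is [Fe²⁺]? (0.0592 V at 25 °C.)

1.6 M

From the Nernst equation, log Q = n(E° − E)/0.0592 = 2(2.16 − 2.240)/0.0592 = -2.703, so Q = 0.00198.
With Q = [Fe²⁺]·[Ce³⁺]^2/[Ce⁴⁺]^2 and the known concentrations, [Fe²⁺] in the numerator gives [Fe²⁺] = 1.6 M.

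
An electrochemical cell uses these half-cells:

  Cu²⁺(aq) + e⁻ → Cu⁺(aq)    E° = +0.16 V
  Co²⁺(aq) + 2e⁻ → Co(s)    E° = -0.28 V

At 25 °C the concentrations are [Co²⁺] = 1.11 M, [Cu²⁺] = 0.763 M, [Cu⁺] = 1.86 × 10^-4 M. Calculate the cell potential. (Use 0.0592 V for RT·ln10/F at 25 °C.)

The Cu²⁺/Cu⁺ couple has the higher reduction potential and acts as the cathode, so E°_cell = +0.16 − (-0.28) = 0.44 V.
Balancing electrons gives n = 2; the reaction quotient is Q = [Co²⁺]·[Cu⁺]^2/[Cu²⁺]^2 = 6.6 × 10^-8.
At 25 °C, E = E° − (0.0592/n) log Q = 0.44 − (0.0592/2)(-7.181) = 0.440 + 0.213 = 0.653 V.

0.653 V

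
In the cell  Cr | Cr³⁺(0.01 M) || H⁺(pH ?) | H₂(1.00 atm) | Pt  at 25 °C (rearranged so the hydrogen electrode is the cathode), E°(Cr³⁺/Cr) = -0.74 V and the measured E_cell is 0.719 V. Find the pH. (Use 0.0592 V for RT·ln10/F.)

pH = 1.02

E°_cell = 0.74 V and n = 6.
log Q = n(E° − E)/0.0592 = 6×(0.74 − 0.719)/0.0592 = 2.128.
With Q = [Cr³⁺]^2·P(H₂)^3 / [H⁺]^6, solving for [H⁺] gives log[H⁺] = -1.021, so pH = 1.02.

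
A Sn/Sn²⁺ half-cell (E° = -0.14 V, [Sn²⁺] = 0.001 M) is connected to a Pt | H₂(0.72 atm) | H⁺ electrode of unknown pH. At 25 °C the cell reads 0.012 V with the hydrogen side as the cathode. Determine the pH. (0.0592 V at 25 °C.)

E°_cell = 0.14 V and n = 2.
log Q = n(E° − E)/0.0592 = 2×(0.14 − 0.012)/0.0592 = 4.324.
With Q = [Sn²⁺]·P(H₂) / [H⁺]^2, solving for [H⁺] gives log[H⁺] = -3.733, so pH = 3.73.

pH = 3.73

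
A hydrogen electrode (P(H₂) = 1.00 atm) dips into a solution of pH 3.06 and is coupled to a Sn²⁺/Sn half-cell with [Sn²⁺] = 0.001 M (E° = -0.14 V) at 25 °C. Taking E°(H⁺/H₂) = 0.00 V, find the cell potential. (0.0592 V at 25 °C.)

0.048 V

The hydrogen couple is the cathode, so E°_cell = 0.14 V; n = 2.
[H⁺] = 10^(−3.06) = 8.7 × 10^-4 M, and Q = [Sn²⁺]·P(H₂) / [H⁺]^2 = 1320.
E = E° − (0.0592/2) log Q = 0.14 − (0.0592/2)(3.120) = 0.048 V.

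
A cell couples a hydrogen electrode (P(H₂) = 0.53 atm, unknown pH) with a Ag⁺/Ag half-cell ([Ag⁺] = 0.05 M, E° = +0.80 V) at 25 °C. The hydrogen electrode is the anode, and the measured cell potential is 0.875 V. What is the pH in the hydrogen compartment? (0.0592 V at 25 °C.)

E°_cell = 0.80 V and n = 2.
log Q = n(E° − E)/0.0592 = 2×(0.80 − 0.875)/0.0592 = -2.534.
With Q = [H⁺]^2 / ([Ag⁺]^2·P(H₂)), solving for [H⁺] gives log[H⁺] = -2.706, so pH = 2.71.

pH = 2.71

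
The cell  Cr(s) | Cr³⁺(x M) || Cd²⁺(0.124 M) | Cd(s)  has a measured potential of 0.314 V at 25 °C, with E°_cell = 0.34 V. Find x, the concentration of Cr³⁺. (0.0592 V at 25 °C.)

From the Nernst equation, log Q = n(E° − E)/0.0592 = 6(0.34 − 0.314)/0.0592 = 2.635, so Q = 432.
With Q = [Cr³⁺]^2/[Cd²⁺]^3 and the known concentrations, [Cr³⁺]^2 in the numerator gives [Cr³⁺] = 0.91 M.

0.91 M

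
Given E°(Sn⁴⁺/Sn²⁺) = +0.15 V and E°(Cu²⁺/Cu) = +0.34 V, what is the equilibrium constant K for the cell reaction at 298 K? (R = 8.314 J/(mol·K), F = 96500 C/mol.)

2.7 × 10^6

E°_cell = +0.34 − (+0.15) = 0.19 V, with n = 2 electrons transferred.
At equilibrium E = 0, so the Nernst equation gives ln K = nFE°/RT = (2)(96500)(0.19)/((8.314)(298)) = 14.80.
K = e^14.80 = 2.7 × 10^6.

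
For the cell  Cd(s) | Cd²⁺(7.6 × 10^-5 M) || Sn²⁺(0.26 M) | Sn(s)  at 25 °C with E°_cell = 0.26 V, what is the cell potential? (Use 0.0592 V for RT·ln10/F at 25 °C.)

0.365 V

Balancing electrons gives n = 2; the reaction quotient is Q = [Cd²⁺]/[Sn²⁺] = 2.92 × 10^-4.
At 25 °C, E = E° − (0.0592/n) log Q = 0.26 − (0.0592/2)(-3.534) = 0.260 + 0.105 = 0.365 V.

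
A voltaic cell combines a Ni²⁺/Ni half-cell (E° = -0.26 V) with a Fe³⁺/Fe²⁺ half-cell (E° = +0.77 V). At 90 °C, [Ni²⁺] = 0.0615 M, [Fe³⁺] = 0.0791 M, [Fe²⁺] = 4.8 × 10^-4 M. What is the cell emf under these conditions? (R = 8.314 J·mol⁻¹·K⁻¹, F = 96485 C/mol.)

1.23 V

The Fe³⁺/Fe²⁺ couple has the higher reduction potential and acts as the cathode, so E°_cell = +0.77 − (-0.26) = 1.03 V.
Balancing electrons gives n = 2; the reaction quotient is Q = [Ni²⁺]·[Fe²⁺]^2/[Fe³⁺]^2 = 2.26 × 10^-6.
E = E° − (RT/nF) ln Q = 1.03 − (8.314×363)/(2×96485) × (-12.998) = 1.030 + 0.203 = 1.233 V.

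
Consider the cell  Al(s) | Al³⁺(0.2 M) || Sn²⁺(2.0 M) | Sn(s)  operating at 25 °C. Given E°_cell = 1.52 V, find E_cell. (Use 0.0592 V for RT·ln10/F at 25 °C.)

1.54 V

Balancing electrons gives n = 6; the reaction quotient is Q = [Al³⁺]^2/[Sn²⁺]^3 = 0.00500.
At 25 °C, E = E° − (0.0592/n) log Q = 1.52 − (0.0592/6)(-2.301) = 1.520 + 0.023 = 1.543 V.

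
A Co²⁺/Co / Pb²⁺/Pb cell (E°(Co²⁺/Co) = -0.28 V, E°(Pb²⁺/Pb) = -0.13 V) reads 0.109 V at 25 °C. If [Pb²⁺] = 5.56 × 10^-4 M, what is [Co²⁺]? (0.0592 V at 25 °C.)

From the Nernst equation, log Q = n(E° − E)/0.0592 = 2(0.15 − 0.109)/0.0592 = 1.385, so Q = 24.3.
With Q = [Co²⁺]/[Pb²⁺] and the known concentrations, [Co²⁺] in the numerator gives [Co²⁺] = 0.013 M.

0.013 M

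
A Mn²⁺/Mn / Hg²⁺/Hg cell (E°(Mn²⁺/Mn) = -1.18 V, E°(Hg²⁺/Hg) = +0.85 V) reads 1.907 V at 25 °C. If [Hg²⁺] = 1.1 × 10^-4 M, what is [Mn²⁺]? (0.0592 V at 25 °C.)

From the Nernst equation, log Q = n(E° − E)/0.0592 = 2(2.03 − 1.907)/0.0592 = 4.155, so Q = 1.43 × 10^4.
With Q = [Mn²⁺]/[Hg²⁺] and the known concentrations, [Mn²⁺] in the numerator gives [Mn²⁺] = 1.6 M.

1.6 M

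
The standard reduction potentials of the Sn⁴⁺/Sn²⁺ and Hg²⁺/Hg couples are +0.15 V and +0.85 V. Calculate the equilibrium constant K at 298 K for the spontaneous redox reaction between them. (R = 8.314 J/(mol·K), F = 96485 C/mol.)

E°_cell = +0.85 − (+0.15) = 0.70 V, with n = 2 electrons transferred.
At equilibrium E = 0, so the Nernst equation gives ln K = nFE°/RT = (2)(96485)(0.70)/((8.314)(298)) = 54.52.
K = e^54.52 = 4.8 × 10^23.

4.8 × 10^23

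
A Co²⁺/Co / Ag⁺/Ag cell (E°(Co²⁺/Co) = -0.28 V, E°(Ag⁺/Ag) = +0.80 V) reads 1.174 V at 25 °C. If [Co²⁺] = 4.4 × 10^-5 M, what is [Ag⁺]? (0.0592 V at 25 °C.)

From the Nernst equation, log Q = n(E° − E)/0.0592 = 2(1.08 − 1.174)/0.0592 = -3.176, so Q = 6.67 × 10^-4.
With Q = [Co²⁺]/[Ag⁺]^2 and the known concentrations, [Ag⁺]^2 in the denominator gives [Ag⁺] = 0.26 M.

0.26 M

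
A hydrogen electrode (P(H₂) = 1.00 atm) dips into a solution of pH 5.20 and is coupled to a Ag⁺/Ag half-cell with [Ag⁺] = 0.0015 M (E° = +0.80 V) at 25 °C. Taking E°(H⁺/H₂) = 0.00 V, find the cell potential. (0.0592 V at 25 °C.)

0.94 V

The Ag⁺/Ag couple is the cathode, so E°_cell = 0.80 V; n = 2.
[H⁺] = 10^(−5.20) = 6.3 × 10^-6 M, and Q = [H⁺]^2 / ([Ag⁺]^2·P(H₂)) = 1.77 × 10^-5.
E = E° − (0.0592/2) log Q = 0.80 − (0.0592/2)(-4.752) = 0.941 V.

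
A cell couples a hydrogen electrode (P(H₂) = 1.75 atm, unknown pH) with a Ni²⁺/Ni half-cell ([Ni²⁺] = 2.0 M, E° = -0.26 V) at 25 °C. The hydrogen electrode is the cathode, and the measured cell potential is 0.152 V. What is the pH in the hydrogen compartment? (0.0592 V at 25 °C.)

E°_cell = 0.26 V and n = 2.
log Q = n(E° − E)/0.0592 = 2×(0.26 − 0.152)/0.0592 = 3.649.
With Q = [Ni²⁺]·P(H₂) / [H⁺]^2, solving for [H⁺] gives log[H⁺] = -1.552, so pH = 1.55.

pH = 1.55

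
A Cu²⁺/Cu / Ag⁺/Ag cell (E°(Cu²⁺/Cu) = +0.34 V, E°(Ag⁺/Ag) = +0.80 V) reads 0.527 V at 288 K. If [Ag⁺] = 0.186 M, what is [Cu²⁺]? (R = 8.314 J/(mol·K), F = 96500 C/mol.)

From the Nernst equation, ln Q = nF(E° − E)/RT = 2×96500×(0.46 − 0.527)/(8.314×288) = -5.400, so Q = 0.00451.
With Q = [Cu²⁺]/[Ag⁺]^2 and the known concentrations, [Cu²⁺] in the numerator gives [Cu²⁺] = 1.6 × 10^-4 M.

1.6 × 10^-4 M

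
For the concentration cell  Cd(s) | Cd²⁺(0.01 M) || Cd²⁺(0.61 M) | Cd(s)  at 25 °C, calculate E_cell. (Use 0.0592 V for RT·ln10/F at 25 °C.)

Both half-cells are Cd²⁺/Cd, so E°_cell = 0. The concentrated side is the cathode; the cell reaction moves Cd²⁺ from high to low concentration with n = 2.
Q = [Cd²⁺]_dilute/[Cd²⁺]_conc = 0.01/0.61 = 0.0164.
E = 0 − (0.0592/2) log Q = −(0.0592/2)(-1.785) = 0.0528 V.

0.053 V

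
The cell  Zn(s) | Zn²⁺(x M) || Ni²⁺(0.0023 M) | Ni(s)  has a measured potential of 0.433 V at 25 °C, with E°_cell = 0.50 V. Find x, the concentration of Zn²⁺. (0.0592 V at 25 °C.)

0.42 M

From the Nernst equation, log Q = n(E° − E)/0.0592 = 2(0.50 − 0.433)/0.0592 = 2.264, so Q = 183.
With Q = [Zn²⁺]/[Ni²⁺] and the known concentrations, [Zn²⁺] in the numerator gives [Zn²⁺] = 0.42 M.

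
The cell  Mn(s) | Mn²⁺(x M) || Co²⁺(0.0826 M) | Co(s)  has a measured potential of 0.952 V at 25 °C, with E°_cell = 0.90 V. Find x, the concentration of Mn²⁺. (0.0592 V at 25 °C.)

From the Nernst equation, log Q = n(E° − E)/0.0592 = 2(0.90 − 0.952)/0.0592 = -1.757, so Q = 0.0175.
With Q = [Mn²⁺]/[Co²⁺] and the known concentrations, [Mn²⁺] in the numerator gives [Mn²⁺] = 0.0014 M.

0.0014 M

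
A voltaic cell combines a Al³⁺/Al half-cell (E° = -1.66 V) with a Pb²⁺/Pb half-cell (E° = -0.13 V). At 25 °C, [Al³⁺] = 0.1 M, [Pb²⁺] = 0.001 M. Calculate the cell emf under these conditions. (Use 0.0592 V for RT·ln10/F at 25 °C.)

1.46 V

The Pb²⁺/Pb couple has the higher reduction potential and acts as the cathode, so E°_cell = -0.13 − (-1.66) = 1.53 V.
Balancing electrons gives n = 6; the reaction quotient is Q = [Al³⁺]^2/[Pb²⁺]^3 = 1 × 10^7.
At 25 °C, E = E° − (0.0592/n) log Q = 1.53 − (0.0592/6)(7.000) = 1.530 − 0.069 = 1.461 V.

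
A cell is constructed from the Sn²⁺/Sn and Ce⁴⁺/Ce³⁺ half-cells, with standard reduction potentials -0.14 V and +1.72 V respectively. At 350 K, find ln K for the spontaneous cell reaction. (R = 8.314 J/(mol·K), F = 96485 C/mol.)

ln K = 123.3

E°_cell = +1.72 − (-0.14) = 1.86 V, with n = 2 electrons transferred.
At equilibrium E = 0, so the Nernst equation gives ln K = nFE°/RT = (2)(96485)(1.86)/((8.314)(350)) = 123.35.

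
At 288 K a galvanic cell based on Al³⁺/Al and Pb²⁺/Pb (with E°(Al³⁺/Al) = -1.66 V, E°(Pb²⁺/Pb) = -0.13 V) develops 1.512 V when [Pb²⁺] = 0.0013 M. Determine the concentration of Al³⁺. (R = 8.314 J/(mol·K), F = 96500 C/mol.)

From the Nernst equation, ln Q = nF(E° − E)/RT = 6×96500×(1.53 − 1.512)/(8.314×288) = 4.353, so Q = 77.7.
With Q = [Al³⁺]^2/[Pb²⁺]^3 and the known concentrations, [Al³⁺]^2 in the numerator gives [Al³⁺] = 4.1 × 10^-4 M.

4.1 × 10^-4 M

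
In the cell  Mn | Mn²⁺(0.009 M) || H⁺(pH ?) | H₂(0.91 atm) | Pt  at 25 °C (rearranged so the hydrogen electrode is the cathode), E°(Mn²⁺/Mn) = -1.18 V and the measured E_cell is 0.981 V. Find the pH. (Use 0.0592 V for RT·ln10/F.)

pH = 4.40

E°_cell = 1.18 V and n = 2.
log Q = n(E° − E)/0.0592 = 2×(1.18 − 0.981)/0.0592 = 6.723.
With Q = [Mn²⁺]·P(H₂) / [H⁺]^2, solving for [H⁺] gives log[H⁺] = -4.405, so pH = 4.40.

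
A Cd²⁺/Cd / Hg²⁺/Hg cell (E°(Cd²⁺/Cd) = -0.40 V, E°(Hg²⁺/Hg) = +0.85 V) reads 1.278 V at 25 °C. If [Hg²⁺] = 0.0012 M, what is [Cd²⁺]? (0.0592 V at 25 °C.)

1.4 × 10^-4 M

From the Nernst equation, log Q = n(E° − E)/0.0592 = 2(1.25 − 1.278)/0.0592 = -0.946, so Q = 0.113.
With Q = [Cd²⁺]/[Hg²⁺] and the known concentrations, [Cd²⁺] in the numerator gives [Cd²⁺] = 1.4 × 10^-4 M.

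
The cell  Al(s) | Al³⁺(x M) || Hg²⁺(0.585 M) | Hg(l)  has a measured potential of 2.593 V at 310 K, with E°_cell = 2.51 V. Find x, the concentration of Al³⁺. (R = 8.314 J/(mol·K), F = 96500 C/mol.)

4 × 10^-5 M

From the Nernst equation, ln Q = nF(E° − E)/RT = 6×96500×(2.51 − 2.593)/(8.314×310) = -18.646, so Q = 7.98 × 10^-9.
With Q = [Al³⁺]^2/[Hg²⁺]^3 and the known concentrations, [Al³⁺]^2 in the numerator gives [Al³⁺] = 4 × 10^-5 M.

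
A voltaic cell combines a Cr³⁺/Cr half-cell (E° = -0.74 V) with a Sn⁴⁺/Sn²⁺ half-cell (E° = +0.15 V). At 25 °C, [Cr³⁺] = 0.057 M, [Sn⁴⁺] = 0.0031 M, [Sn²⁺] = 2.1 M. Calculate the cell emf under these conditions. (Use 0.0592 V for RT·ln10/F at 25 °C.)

0.831 V

The Sn⁴⁺/Sn²⁺ couple has the higher reduction potential and acts as the cathode, so E°_cell = +0.15 − (-0.74) = 0.89 V.
Balancing electrons gives n = 6; the reaction quotient is Q = [Cr³⁺]^2·[Sn²⁺]^3/[Sn⁴⁺]^3 = 1.01 × 10^6.
At 25 °C, E = E° − (0.0592/n) log Q = 0.89 − (0.0592/6)(6.004) = 0.890 − 0.059 = 0.831 V.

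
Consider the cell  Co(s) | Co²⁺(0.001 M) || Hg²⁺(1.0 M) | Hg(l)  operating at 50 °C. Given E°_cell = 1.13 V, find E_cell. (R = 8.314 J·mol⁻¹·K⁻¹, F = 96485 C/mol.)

Balancing electrons gives n = 2; the reaction quotient is Q = [Co²⁺]/[Hg²⁺] = 0.00100.
E = E° − (RT/nF) ln Q = 1.13 − (8.314×323)/(2×96485) × (-6.908) = 1.130 + 0.096 = 1.226 V.

1.23 V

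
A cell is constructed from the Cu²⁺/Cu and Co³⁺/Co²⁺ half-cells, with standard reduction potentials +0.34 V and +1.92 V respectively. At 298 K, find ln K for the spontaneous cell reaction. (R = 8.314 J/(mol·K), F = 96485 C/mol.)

ln K = 123.1

E°_cell = +1.92 − (+0.34) = 1.58 V, with n = 2 electrons transferred.
At equilibrium E = 0, so the Nernst equation gives ln K = nFE°/RT = (2)(96485)(1.58)/((8.314)(298)) = 123.06.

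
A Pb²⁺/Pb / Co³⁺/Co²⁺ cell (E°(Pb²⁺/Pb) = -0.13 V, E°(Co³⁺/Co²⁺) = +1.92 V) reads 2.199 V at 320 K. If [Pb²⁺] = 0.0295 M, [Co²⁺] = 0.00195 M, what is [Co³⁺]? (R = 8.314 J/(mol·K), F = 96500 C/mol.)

0.074 M

From the Nernst equation, ln Q = nF(E° − E)/RT = 2×96500×(2.05 − 2.199)/(8.314×320) = -10.809, so Q = 2.02 × 10^-5.
With Q = [Pb²⁺]·[Co²⁺]^2/[Co³⁺]^2 and the known concentrations, [Co³⁺]^2 in the denominator gives [Co³⁺] = 0.074 M.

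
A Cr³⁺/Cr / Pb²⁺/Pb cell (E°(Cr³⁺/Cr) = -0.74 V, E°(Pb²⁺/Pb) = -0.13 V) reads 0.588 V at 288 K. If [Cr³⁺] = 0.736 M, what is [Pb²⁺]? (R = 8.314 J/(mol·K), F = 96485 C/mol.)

From the Nernst equation, ln Q = nF(E° − E)/RT = 6×96485×(0.61 − 0.588)/(8.314×288) = 5.319, so Q = 204.
With Q = [Cr³⁺]^2/[Pb²⁺]^3 and the known concentrations, [Pb²⁺]^3 in the denominator gives [Pb²⁺] = 0.14 M.

0.14 M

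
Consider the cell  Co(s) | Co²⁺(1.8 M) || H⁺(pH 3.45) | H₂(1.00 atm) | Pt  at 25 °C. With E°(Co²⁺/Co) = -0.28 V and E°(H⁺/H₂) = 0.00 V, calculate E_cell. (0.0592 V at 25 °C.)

0.068 V

The hydrogen couple is the cathode, so E°_cell = 0.28 V; n = 2.
[H⁺] = 10^(−3.45) = 3.5 × 10^-4 M, and Q = [Co²⁺]·P(H₂) / [H⁺]^2 = 1.43 × 10^7.
E = E° − (0.0592/2) log Q = 0.28 − (0.0592/2)(7.155) = 0.068 V.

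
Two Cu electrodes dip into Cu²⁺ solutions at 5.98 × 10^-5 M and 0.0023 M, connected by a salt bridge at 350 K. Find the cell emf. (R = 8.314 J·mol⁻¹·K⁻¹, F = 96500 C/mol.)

Both half-cells are Cu²⁺/Cu, so E°_cell = 0. The concentrated side is the cathode; the cell reaction moves Cu²⁺ from high to low concentration with n = 2.
Q = [Cu²⁺]_dilute/[Cu²⁺]_conc = 5.98 × 10^-5/0.0023 = 0.0260.
E = 0 − (RT/nF) ln Q = −((8.314×350)/(2×96500))(-3.650) = 0.0550 V.

0.055 V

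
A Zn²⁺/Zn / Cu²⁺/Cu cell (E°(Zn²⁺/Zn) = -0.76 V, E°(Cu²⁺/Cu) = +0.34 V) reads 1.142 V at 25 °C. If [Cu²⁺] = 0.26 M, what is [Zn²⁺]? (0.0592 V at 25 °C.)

From the Nernst equation, log Q = n(E° − E)/0.0592 = 2(1.10 − 1.142)/0.0592 = -1.419, so Q = 0.0381.
With Q = [Zn²⁺]/[Cu²⁺] and the known concentrations, [Zn²⁺] in the numerator gives [Zn²⁺] = 0.0099 M.

0.0099 M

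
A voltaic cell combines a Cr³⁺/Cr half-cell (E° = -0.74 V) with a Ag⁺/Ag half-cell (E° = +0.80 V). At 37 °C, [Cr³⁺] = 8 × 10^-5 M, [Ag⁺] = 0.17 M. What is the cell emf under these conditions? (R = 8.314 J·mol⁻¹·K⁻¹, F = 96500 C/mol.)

The Ag⁺/Ag couple has the higher reduction potential and acts as the cathode, so E°_cell = +0.80 − (-0.74) = 1.54 V.
Balancing electrons gives n = 3; the reaction quotient is Q = [Cr³⁺]/[Ag⁺]^3 = 0.0163.
E = E° − (RT/nF) ln Q = 1.54 − (8.314×310)/(3×96500) × (-4.118) = 1.540 + 0.037 = 1.577 V.

1.58 V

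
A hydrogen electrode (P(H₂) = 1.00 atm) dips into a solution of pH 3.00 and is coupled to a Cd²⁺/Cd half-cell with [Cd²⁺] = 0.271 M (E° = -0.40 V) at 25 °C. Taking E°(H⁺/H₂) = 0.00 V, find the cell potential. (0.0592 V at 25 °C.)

0.24 V

The hydrogen couple is the cathode, so E°_cell = 0.40 V; n = 2.
[H⁺] = 10^(−3.00) = 0.0010 M, and Q = [Cd²⁺]·P(H₂) / [H⁺]^2 = 2.71 × 10^5.
E = E° − (0.0592/2) log Q = 0.40 − (0.0592/2)(5.433) = 0.239 V.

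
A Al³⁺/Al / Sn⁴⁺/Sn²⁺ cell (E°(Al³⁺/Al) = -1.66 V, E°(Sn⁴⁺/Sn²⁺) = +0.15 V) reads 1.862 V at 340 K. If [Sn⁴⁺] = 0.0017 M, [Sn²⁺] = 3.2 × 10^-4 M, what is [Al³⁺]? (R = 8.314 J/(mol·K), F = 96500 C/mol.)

0.06 M

From the Nernst equation, ln Q = nF(E° − E)/RT = 6×96500×(1.81 − 1.862)/(8.314×340) = -10.651, so Q = 2.37 × 10^-5.
With Q = [Al³⁺]^2·[Sn²⁺]^3/[Sn⁴⁺]^3 and the known concentrations, [Al³⁺]^2 in the numerator gives [Al³⁺] = 0.06 M.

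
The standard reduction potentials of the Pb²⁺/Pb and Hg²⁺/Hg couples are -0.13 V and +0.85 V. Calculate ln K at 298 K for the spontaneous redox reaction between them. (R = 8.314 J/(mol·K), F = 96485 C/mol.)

E°_cell = +0.85 − (-0.13) = 0.98 V, with n = 2 electrons transferred.
At equilibrium E = 0, so the Nernst equation gives ln K = nFE°/RT = (2)(96485)(0.98)/((8.314)(298)) = 76.33.

ln K = 76.3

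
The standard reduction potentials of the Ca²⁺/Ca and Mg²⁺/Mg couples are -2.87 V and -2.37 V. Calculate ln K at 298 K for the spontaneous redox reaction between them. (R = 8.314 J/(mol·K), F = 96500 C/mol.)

ln K = 38.9

E°_cell = -2.37 − (-2.87) = 0.50 V, with n = 2 electrons transferred.
At equilibrium E = 0, so the Nernst equation gives ln K = nFE°/RT = (2)(96500)(0.50)/((8.314)(298)) = 38.95.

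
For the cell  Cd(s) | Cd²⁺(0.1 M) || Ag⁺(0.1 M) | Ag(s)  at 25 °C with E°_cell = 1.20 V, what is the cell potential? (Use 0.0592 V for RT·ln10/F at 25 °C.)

Balancing electrons gives n = 2; the reaction quotient is Q = [Cd²⁺]/[Ag⁺]^2 = 10.0.
At 25 °C, E = E° − (0.0592/n) log Q = 1.20 − (0.0592/2)(1.000) = 1.200 − 0.030 = 1.170 V.

1.17 V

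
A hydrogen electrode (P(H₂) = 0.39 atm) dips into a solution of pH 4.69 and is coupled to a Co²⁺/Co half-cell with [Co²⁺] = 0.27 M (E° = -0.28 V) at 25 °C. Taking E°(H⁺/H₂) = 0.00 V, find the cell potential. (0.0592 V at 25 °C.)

0.031 V

The hydrogen couple is the cathode, so E°_cell = 0.28 V; n = 2.
[H⁺] = 10^(−4.69) = 2 × 10^-5 M, and Q = [Co²⁺]·P(H₂) / [H⁺]^2 = 2.53 × 10^8.
E = E° − (0.0592/2) log Q = 0.28 − (0.0592/2)(8.402) = 0.031 V.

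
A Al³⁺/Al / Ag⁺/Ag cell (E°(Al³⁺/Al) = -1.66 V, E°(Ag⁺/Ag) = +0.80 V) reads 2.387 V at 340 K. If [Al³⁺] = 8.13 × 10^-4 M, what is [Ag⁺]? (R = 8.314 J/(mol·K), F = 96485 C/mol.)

From the Nernst equation, ln Q = nF(E° − E)/RT = 3×96485×(2.46 − 2.387)/(8.314×340) = 7.475, so Q = 1760.
With Q = [Al³⁺]/[Ag⁺]^3 and the known concentrations, [Ag⁺]^3 in the denominator gives [Ag⁺] = 0.0077 M.

0.0077 M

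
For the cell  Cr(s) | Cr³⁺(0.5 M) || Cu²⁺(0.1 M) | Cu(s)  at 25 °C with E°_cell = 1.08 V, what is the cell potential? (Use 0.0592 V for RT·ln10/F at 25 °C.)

Balancing electrons gives n = 6; the reaction quotient is Q = [Cr³⁺]^2/[Cu²⁺]^3 = 250.
At 25 °C, E = E° − (0.0592/n) log Q = 1.08 − (0.0592/6)(2.398) = 1.080 − 0.024 = 1.056 V.

1.06 V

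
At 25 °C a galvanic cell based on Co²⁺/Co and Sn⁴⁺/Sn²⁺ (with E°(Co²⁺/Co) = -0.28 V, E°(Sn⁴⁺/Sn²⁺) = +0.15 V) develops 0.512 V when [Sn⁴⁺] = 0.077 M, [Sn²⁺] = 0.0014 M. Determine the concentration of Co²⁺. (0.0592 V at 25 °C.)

From the Nernst equation, log Q = n(E° − E)/0.0592 = 2(0.43 − 0.512)/0.0592 = -2.770, so Q = 0.00170.
With Q = [Co²⁺]·[Sn²⁺]/[Sn⁴⁺] and the known concentrations, [Co²⁺] in the numerator gives [Co²⁺] = 0.093 M.

0.093 M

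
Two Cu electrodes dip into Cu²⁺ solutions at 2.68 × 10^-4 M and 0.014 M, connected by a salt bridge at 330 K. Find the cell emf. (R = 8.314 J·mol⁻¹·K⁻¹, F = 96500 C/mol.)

Both half-cells are Cu²⁺/Cu, so E°_cell = 0. The concentrated side is the cathode; the cell reaction moves Cu²⁺ from high to low concentration with n = 2.
Q = [Cu²⁺]_dilute/[Cu²⁺]_conc = 2.68 × 10^-4/0.014 = 0.0191.
E = 0 − (RT/nF) ln Q = −((8.314×330)/(2×96500))(-3.956) = 0.0562 V.

0.056 V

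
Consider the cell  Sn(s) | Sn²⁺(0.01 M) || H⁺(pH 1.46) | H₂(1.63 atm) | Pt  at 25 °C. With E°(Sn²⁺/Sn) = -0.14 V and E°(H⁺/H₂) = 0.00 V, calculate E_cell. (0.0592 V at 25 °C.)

The hydrogen couple is the cathode, so E°_cell = 0.14 V; n = 2.
[H⁺] = 10^(−1.46) = 0.035 M, and Q = [Sn²⁺]·P(H₂) / [H⁺]^2 = 13.6.
E = E° − (0.0592/2) log Q = 0.14 − (0.0592/2)(1.132) = 0.106 V.

0.11 V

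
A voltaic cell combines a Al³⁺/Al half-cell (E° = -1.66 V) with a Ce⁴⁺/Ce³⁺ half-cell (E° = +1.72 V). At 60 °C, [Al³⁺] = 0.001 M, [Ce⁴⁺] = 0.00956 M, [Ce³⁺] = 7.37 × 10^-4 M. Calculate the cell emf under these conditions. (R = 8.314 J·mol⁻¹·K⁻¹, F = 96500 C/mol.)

The Ce⁴⁺/Ce³⁺ couple has the higher reduction potential and acts as the cathode, so E°_cell = +1.72 − (-1.66) = 3.38 V.
Balancing electrons gives n = 3; the reaction quotient is Q = [Al³⁺]·[Ce³⁺]^3/[Ce⁴⁺]^3 = 4.58 × 10^-7.
E = E° − (RT/nF) ln Q = 3.38 − (8.314×333)/(3×96500) × (-14.596) = 3.380 + 0.140 = 3.520 V.

3.52 V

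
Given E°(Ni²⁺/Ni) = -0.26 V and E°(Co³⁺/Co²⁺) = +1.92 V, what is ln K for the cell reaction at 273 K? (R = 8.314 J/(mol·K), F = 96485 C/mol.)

ln K = 185.3

E°_cell = +1.92 − (-0.26) = 2.18 V, with n = 2 electrons transferred.
At equilibrium E = 0, so the Nernst equation gives ln K = nFE°/RT = (2)(96485)(2.18)/((8.314)(273)) = 185.34.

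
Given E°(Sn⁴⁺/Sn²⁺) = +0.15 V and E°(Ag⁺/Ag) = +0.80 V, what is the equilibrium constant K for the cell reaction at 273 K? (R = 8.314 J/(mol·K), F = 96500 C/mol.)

1 × 10^24

E°_cell = +0.80 − (+0.15) = 0.65 V, with n = 2 electrons transferred.
At equilibrium E = 0, so the Nernst equation gives ln K = nFE°/RT = (2)(96500)(0.65)/((8.314)(273)) = 55.27.
K = e^55.27 = 1 × 10^24.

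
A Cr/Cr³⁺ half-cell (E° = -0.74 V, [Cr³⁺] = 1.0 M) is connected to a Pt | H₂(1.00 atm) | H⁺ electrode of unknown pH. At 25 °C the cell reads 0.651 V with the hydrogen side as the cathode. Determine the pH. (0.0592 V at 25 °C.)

E°_cell = 0.74 V and n = 6.
log Q = n(E° − E)/0.0592 = 6×(0.74 − 0.651)/0.0592 = 9.020.
With Q = [Cr³⁺]^2·P(H₂)^3 / [H⁺]^6, solving for [H⁺] gives log[H⁺] = -1.503, so pH = 1.50.

pH = 1.50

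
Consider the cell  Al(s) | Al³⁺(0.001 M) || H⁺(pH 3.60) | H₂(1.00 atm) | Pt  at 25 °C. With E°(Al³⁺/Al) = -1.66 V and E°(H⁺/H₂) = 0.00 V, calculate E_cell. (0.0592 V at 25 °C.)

1.51 V

The hydrogen couple is the cathode, so E°_cell = 1.66 V; n = 6.
[H⁺] = 10^(−3.60) = 2.5 × 10^-4 M, and Q = [Al³⁺]^2·P(H₂)^3 / [H⁺]^6 = 3.98 × 10^15.
E = E° − (0.0592/6) log Q = 1.66 − (0.0592/6)(15.600) = 1.506 V.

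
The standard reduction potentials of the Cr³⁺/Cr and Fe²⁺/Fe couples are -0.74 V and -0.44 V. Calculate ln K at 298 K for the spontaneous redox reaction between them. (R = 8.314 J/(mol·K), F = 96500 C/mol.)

E°_cell = -0.44 − (-0.74) = 0.30 V, with n = 6 electrons transferred.
At equilibrium E = 0, so the Nernst equation gives ln K = nFE°/RT = (6)(96500)(0.30)/((8.314)(298)) = 70.11.

ln K = 70.1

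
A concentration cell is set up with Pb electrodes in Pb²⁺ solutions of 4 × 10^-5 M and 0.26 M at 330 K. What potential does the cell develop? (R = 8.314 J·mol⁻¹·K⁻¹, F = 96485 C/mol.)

0.12 V

Both half-cells are Pb²⁺/Pb, so E°_cell = 0. The concentrated side is the cathode; the cell reaction moves Pb²⁺ from high to low concentration with n = 2.
Q = [Pb²⁺]_dilute/[Pb²⁺]_conc = 4 × 10^-5/0.26 = 1.54 × 10^-4.
E = 0 − (RT/nF) ln Q = −((8.314×330)/(2×96485))(-8.780) = 0.1248 V.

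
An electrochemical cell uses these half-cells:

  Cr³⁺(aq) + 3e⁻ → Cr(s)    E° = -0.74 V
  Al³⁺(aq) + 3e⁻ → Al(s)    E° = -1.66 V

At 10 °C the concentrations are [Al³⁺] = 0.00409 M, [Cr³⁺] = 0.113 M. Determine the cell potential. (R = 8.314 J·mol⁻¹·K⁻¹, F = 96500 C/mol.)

0.947 V

The Cr³⁺/Cr couple has the higher reduction potential and acts as the cathode, so E°_cell = -0.74 − (-1.66) = 0.92 V.
Balancing electrons gives n = 3; the reaction quotient is Q = [Al³⁺]/[Cr³⁺] = 0.0362.
E = E° − (RT/nF) ln Q = 0.92 − (8.314×283)/(3×96500) × (-3.319) = 0.920 + 0.027 = 0.947 V.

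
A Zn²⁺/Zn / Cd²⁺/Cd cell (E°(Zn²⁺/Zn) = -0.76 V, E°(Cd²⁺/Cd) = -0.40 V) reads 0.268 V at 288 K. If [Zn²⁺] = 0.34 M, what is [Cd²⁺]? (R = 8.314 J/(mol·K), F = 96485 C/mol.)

2 × 10^-4 M

From the Nernst equation, ln Q = nF(E° − E)/RT = 2×96485×(0.36 − 0.268)/(8.314×288) = 7.414, so Q = 1660.
With Q = [Zn²⁺]/[Cd²⁺] and the known concentrations, [Cd²⁺] in the denominator gives [Cd²⁺] = 2 × 10^-4 M.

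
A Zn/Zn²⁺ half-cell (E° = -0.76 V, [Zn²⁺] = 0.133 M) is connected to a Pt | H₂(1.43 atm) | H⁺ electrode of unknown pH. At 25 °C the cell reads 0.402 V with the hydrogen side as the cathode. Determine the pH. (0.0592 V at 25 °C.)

pH = 6.41

E°_cell = 0.76 V and n = 2.
log Q = n(E° − E)/0.0592 = 2×(0.76 − 0.402)/0.0592 = 12.095.
With Q = [Zn²⁺]·P(H₂) / [H⁺]^2, solving for [H⁺] gives log[H⁺] = -6.408, so pH = 6.41.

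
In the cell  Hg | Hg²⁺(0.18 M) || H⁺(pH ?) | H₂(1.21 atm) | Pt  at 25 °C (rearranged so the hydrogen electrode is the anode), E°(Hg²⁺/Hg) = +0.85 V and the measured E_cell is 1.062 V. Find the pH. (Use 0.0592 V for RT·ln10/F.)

pH = 3.91

E°_cell = 0.85 V and n = 2.
log Q = n(E° − E)/0.0592 = 2×(0.85 − 1.062)/0.0592 = -7.162.
With Q = [H⁺]^2 / ([Hg²⁺]·P(H₂)), solving for [H⁺] gives log[H⁺] = -3.912, so pH = 3.91.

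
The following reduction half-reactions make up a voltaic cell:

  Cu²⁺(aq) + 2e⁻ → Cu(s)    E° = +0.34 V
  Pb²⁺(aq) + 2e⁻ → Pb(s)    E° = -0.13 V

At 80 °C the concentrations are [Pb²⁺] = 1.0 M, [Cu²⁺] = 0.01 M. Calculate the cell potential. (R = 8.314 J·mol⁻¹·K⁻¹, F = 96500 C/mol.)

The Cu²⁺/Cu couple has the higher reduction potential and acts as the cathode, so E°_cell = +0.34 − (-0.13) = 0.47 V.
Balancing electrons gives n = 2; the reaction quotient is Q = [Pb²⁺]/[Cu²⁺] = 100.
E = E° − (RT/nF) ln Q = 0.47 − (8.314×353)/(2×96500) × (4.605) = 0.470 − 0.070 = 0.400 V.

0.400 V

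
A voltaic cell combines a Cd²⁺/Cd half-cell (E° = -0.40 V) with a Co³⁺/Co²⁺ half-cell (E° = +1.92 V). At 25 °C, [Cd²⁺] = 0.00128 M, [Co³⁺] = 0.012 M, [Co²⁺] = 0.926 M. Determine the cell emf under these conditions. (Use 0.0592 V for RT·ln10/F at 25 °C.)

The Co³⁺/Co²⁺ couple has the higher reduction potential and acts as the cathode, so E°_cell = +1.92 − (-0.40) = 2.32 V.
Balancing electrons gives n = 2; the reaction quotient is Q = [Cd²⁺]·[Co²⁺]^2/[Co³⁺]^2 = 7.62.
At 25 °C, E = E° − (0.0592/n) log Q = 2.32 − (0.0592/2)(0.882) = 2.320 − 0.026 = 2.294 V.

2.29 V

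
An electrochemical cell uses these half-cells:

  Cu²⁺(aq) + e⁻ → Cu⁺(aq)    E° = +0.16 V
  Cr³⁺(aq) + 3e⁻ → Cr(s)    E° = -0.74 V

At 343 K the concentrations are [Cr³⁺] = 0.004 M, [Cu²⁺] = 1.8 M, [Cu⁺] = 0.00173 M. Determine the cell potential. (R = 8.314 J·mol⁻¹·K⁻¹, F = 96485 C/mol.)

The Cu²⁺/Cu⁺ couple has the higher reduction potential and acts as the cathode, so E°_cell = +0.16 − (-0.74) = 0.90 V.
Balancing electrons gives n = 3; the reaction quotient is Q = [Cr³⁺]·[Cu⁺]^3/[Cu²⁺]^3 = 3.55 × 10^-12.
E = E° − (RT/nF) ln Q = 0.90 − (8.314×343)/(3×96485) × (-26.364) = 0.900 + 0.260 = 1.160 V.

1.16 V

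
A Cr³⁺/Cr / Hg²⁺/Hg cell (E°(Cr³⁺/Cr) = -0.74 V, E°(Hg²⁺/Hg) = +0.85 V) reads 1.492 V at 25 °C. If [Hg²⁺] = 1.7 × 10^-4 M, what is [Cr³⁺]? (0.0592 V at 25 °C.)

From the Nernst equation, log Q = n(E° − E)/0.0592 = 6(1.59 − 1.492)/0.0592 = 9.932, so Q = 8.56 × 10^9.
With Q = [Cr³⁺]^2/[Hg²⁺]^3 and the known concentrations, [Cr³⁺]^2 in the numerator gives [Cr³⁺] = 0.21 M.

0.21 M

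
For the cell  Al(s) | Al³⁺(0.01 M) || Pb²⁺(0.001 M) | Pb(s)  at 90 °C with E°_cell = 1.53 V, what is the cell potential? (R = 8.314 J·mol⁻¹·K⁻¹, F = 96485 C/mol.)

Balancing electrons gives n = 6; the reaction quotient is Q = [Al³⁺]^2/[Pb²⁺]^3 = 1 × 10^5.
E = E° − (RT/nF) ln Q = 1.53 − (8.314×363)/(6×96485) × (11.513) = 1.530 − 0.060 = 1.470 V.

1.47 V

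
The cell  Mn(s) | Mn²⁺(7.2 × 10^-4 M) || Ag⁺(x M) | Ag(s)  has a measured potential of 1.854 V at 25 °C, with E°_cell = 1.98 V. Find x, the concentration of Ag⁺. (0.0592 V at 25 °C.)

From the Nernst equation, log Q = n(E° − E)/0.0592 = 2(1.98 − 1.854)/0.0592 = 4.257, so Q = 1.81 × 10^4.
With Q = [Mn²⁺]/[Ag⁺]^2 and the known concentrations, [Ag⁺]^2 in the denominator gives [Ag⁺] = 2 × 10^-4 M.

2 × 10^-4 M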